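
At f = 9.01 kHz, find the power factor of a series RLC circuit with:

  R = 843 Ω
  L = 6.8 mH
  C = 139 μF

Step 1 — Angular frequency: ω = 2π·f = 2π·9010 = 5.661e+04 rad/s.
Step 2 — Component impedances:
  R: Z = R = 843 Ω
  L: Z = jωL = j·5.661e+04·0.0068 = 0 + j385 Ω
  C: Z = 1/(jωC) = -j/(ω·C) = 0 - j0.1271 Ω
Step 3 — Series combination: Z_total = R + L + C = 843 + j384.8 Ω = 926.7∠24.5° Ω.
Step 4 — Power factor: PF = cos(φ) = Re(Z)/|Z| = 843/926.7 = 0.9097.
Step 5 — Type: Im(Z) = 384.8 ⇒ lagging (phase φ = 24.5°).

PF = 0.9097 (lagging, φ = 24.5°)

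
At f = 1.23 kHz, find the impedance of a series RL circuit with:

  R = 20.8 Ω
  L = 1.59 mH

Step 1 — Angular frequency: ω = 2π·f = 2π·1230 = 7728 rad/s.
Step 2 — Component impedances:
  R: Z = R = 20.8 Ω
  L: Z = jωL = j·7728·0.00159 = 0 + j12.29 Ω
Step 3 — Series combination: Z_total = R + L = 20.8 + j12.29 Ω = 24.16∠30.6° Ω.

Z = 20.8 + j12.29 Ω = 24.16∠30.6° Ω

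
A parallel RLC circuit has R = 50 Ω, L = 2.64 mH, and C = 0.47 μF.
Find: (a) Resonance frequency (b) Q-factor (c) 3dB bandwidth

Step 1 — Resonance: ω₀ = 1/√(LC) = 1/√(0.00264·4.7e-07) = 2.839e+04 rad/s.
Step 2 — f₀ = ω₀/(2π) = 4518 Hz.
Step 3 — Parallel Q: Q = R/(ω₀L) = 50/(2.839e+04·0.00264) = 0.6671.
Step 4 — Bandwidth: Δω = ω₀/Q = 4.255e+04 rad/s; BW = Δω/(2π) = 6773 Hz.

(a) f₀ = 4518 Hz  (b) Q = 0.6671  (c) BW = 6773 Hz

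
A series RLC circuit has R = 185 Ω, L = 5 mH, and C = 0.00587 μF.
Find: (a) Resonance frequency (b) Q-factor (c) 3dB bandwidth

Step 1 — Resonance condition Im(Z)=0 gives ω₀ = 1/√(LC).
Step 2 — ω₀ = 1/√(0.005·5.87e-09) = 1.846e+05 rad/s.
Step 3 — f₀ = ω₀/(2π) = 2.938e+04 Hz.
Step 4 — Series Q: Q = ω₀L/R = 1.846e+05·0.005/185 = 4.989.
Step 5 — 3dB bandwidth: Δω = ω₀/Q = 3.7e+04 rad/s; BW = Δω/(2π) = 5889 Hz.

(a) f₀ = 2.938e+04 Hz  (b) Q = 4.989  (c) BW = 5889 Hz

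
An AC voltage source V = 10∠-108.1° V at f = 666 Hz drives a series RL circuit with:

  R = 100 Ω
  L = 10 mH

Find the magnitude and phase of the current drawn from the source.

Step 1 — Angular frequency: ω = 2π·f = 2π·666 = 4185 rad/s.
Step 2 — Component impedances:
  R: Z = R = 100 Ω
  L: Z = jωL = j·4185·0.01 = 0 + j41.85 Ω
Step 3 — Series combination: Z_total = R + L = 100 + j41.85 Ω = 108.4∠22.7° Ω.
Step 4 — Source phasor: V = 10∠-108.1° V = -3.107 - j9.505 V.
Step 5 — Ohm's law: I = V / Z_total = (-3.107 - j9.505) / (100 + j41.85) = -0.06029 - j0.06982 A.
Step 6 — Convert to polar: |I| = 0.09225 A, ∠I = -130.8°.

I = 0.09225∠-130.8° A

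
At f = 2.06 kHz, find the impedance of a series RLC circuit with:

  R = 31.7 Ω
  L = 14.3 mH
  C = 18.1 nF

Step 1 — Angular frequency: ω = 2π·f = 2π·2060 = 1.294e+04 rad/s.
Step 2 — Component impedances:
  R: Z = R = 31.7 Ω
  L: Z = jωL = j·1.294e+04·0.0143 = 0 + j185.1 Ω
  C: Z = 1/(jωC) = -j/(ω·C) = 0 - j4268 Ω
Step 3 — Series combination: Z_total = R + L + C = 31.7 - j4083 Ω = 4084∠-89.6° Ω.

Z = 31.7 - j4083 Ω = 4084∠-89.6° Ω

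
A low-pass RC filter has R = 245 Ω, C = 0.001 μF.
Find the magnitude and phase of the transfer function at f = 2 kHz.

Step 1 — Angular frequency: ω = 2π·2000 = 1.257e+04 rad/s.
Step 2 — Transfer function: H(jω) = 1/(1 + jωRC).
Step 3 — Denominator: 1 + jωRC = 1 + j·1.257e+04·245·1e-09 = 1 + j0.003079.
Step 4 — H = 1 - j0.003079.
Step 5 — Magnitude: |H| = 1 (-0.0 dB); phase: φ = -0.2°.

|H| = 1 (-0.0 dB), φ = -0.2°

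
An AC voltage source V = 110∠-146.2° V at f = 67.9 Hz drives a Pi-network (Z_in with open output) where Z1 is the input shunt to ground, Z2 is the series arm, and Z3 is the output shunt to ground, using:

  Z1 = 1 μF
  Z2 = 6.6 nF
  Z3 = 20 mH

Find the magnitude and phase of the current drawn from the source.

Step 1 — Angular frequency: ω = 2π·f = 2π·67.9 = 426.6 rad/s.
Step 2 — Component impedances:
  Z1: Z = 1/(jωC) = -j/(ω·C) = 0 - j2344 Ω
  Z2: Z = 1/(jωC) = -j/(ω·C) = 0 - j3.551e+05 Ω
  Z3: Z = jωL = j·426.6·0.02 = 0 + j8.533 Ω
Step 3 — With open output, the series arm Z2 and the output shunt Z3 appear in series to ground: Z2 + Z3 = 0 - j3.551e+05 Ω.
Step 4 — Parallel with input shunt Z1: Z_in = Z1 || (Z2 + Z3) = 0 - j2329 Ω = 2329∠-90.0° Ω.
Step 5 — Source phasor: V = 110∠-146.2° V = -91.41 - j61.19 V.
Step 6 — Ohm's law: I = V / Z_total = (-91.41 - j61.19) / (0 - j2329) = 0.02628 - j0.03925 A.
Step 7 — Convert to polar: |I| = 0.04724 A, ∠I = -56.2°.

I = 0.04724∠-56.2° A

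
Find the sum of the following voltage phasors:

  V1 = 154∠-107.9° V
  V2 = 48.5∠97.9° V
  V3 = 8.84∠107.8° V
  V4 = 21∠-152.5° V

Step 1 — Convert each phasor to rectangular form:
  V1 = 154·(cos(-107.9°) + j·sin(-107.9°)) = -47.33 - j146.5 V
  V2 = 48.5·(cos(97.9°) + j·sin(97.9°)) = -6.666 + j48.04 V
  V3 = 8.84·(cos(107.8°) + j·sin(107.8°)) = -2.702 + j8.417 V
  V4 = 21·(cos(-152.5°) + j·sin(-152.5°)) = -18.63 - j9.697 V
Step 2 — Sum components: V_total = -75.33 - j99.79 V.
Step 3 — Convert to polar: |V_total| = 125 V, ∠V_total = -127.0°.

V_total = 125∠-127.0° V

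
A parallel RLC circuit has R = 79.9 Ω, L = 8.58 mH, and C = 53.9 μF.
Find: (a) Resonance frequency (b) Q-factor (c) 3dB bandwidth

Step 1 — Resonance: ω₀ = 1/√(LC) = 1/√(0.00858·5.39e-05) = 1470 rad/s.
Step 2 — f₀ = ω₀/(2π) = 234 Hz.
Step 3 — Parallel Q: Q = R/(ω₀L) = 79.9/(1470·0.00858) = 6.333.
Step 4 — Bandwidth: Δω = ω₀/Q = 232.2 rad/s; BW = Δω/(2π) = 36.96 Hz.

(a) f₀ = 234 Hz  (b) Q = 6.333  (c) BW = 36.96 Hz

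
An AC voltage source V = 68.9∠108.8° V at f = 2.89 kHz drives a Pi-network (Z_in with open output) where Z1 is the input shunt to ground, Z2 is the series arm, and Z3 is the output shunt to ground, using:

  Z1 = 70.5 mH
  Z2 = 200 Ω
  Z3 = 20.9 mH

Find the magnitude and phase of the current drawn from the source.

Step 1 — Angular frequency: ω = 2π·f = 2π·2890 = 1.816e+04 rad/s.
Step 2 — Component impedances:
  Z1: Z = jωL = j·1.816e+04·0.0705 = 0 + j1280 Ω
  Z2: Z = R = 200 Ω
  Z3: Z = jωL = j·1.816e+04·0.0209 = 0 + j379.5 Ω
Step 3 — With open output, the series arm Z2 and the output shunt Z3 appear in series to ground: Z2 + Z3 = 200 + j379.5 Ω.
Step 4 — Parallel with input shunt Z1: Z_in = Z1 || (Z2 + Z3) = 117.3 + j306.9 Ω = 328.5∠69.1° Ω.
Step 5 — Source phasor: V = 68.9∠108.8° V = -22.2 + j65.22 V.
Step 6 — Ohm's law: I = V / Z_total = (-22.2 + j65.22) / (117.3 + j306.9) = 0.1613 + j0.134 A.
Step 7 — Convert to polar: |I| = 0.2097 A, ∠I = 39.7°.

I = 0.2097∠39.7° A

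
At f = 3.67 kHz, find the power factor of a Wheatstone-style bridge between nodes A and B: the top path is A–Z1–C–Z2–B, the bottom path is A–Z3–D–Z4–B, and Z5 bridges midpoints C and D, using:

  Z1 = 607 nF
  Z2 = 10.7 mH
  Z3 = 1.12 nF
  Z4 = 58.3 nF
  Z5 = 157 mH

Step 1 — Angular frequency: ω = 2π·f = 2π·3670 = 2.306e+04 rad/s.
Step 2 — Component impedances:
  Z1: Z = 1/(jωC) = -j/(ω·C) = 0 - j71.44 Ω
  Z2: Z = jωL = j·2.306e+04·0.0107 = 0 + j246.7 Ω
  Z3: Z = 1/(jωC) = -j/(ω·C) = 0 - j3.872e+04 Ω
  Z4: Z = 1/(jωC) = -j/(ω·C) = 0 - j743.9 Ω
  Z5: Z = jωL = j·2.306e+04·0.157 = 0 + j3620 Ω
Step 3 — Bridge requires nodal analysis (the Z5 bridge couples midpoints C and D, so the two paths cannot be reduced to a simple series/parallel combination). Setting node B to ground and injecting 1 A at node A, the 3-node admittance system at A, C, D solves to V_A = Z_AB = 0 + j157 Ω = 157∠90.0° Ω.
Step 4 — Power factor: PF = cos(φ) = Re(Z)/|Z| = 0/157 = 0.
Step 5 — Type: Im(Z) = 157 ⇒ lagging (phase φ = 90.0°).

PF = 0 (lagging, φ = 90.0°)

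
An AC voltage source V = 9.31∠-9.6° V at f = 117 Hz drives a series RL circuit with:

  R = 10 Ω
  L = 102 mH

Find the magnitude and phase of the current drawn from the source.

Step 1 — Angular frequency: ω = 2π·f = 2π·117 = 735.1 rad/s.
Step 2 — Component impedances:
  R: Z = R = 10 Ω
  L: Z = jωL = j·735.1·0.102 = 0 + j74.98 Ω
Step 3 — Series combination: Z_total = R + L = 10 + j74.98 Ω = 75.65∠82.4° Ω.
Step 4 — Source phasor: V = 9.31∠-9.6° V = 9.18 - j1.553 V.
Step 5 — Ohm's law: I = V / Z_total = (9.18 - j1.553) / (10 + j74.98) = -0.004303 - j0.123 A.
Step 6 — Convert to polar: |I| = 0.1231 A, ∠I = -92.0°.

I = 0.1231∠-92.0° A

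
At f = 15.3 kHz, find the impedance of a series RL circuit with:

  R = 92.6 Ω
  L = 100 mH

Step 1 — Angular frequency: ω = 2π·f = 2π·1.53e+04 = 9.613e+04 rad/s.
Step 2 — Component impedances:
  R: Z = R = 92.6 Ω
  L: Z = jωL = j·9.613e+04·0.1 = 0 + j9613 Ω
Step 3 — Series combination: Z_total = R + L = 92.6 + j9613 Ω = 9614∠89.4° Ω.

Z = 92.6 + j9613 Ω = 9614∠89.4° Ω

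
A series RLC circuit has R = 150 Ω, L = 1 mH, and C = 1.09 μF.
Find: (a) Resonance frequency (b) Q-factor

Step 1 — Resonance condition Im(Z)=0 gives ω₀ = 1/√(LC).
Step 2 — ω₀ = 1/√(0.001·1.09e-06) = 3.029e+04 rad/s.
Step 3 — f₀ = ω₀/(2π) = 4821 Hz.
Step 4 — Series Q: Q = ω₀L/R = 3.029e+04·0.001/150 = 0.2019.

(a) f₀ = 4821 Hz  (b) Q = 0.2019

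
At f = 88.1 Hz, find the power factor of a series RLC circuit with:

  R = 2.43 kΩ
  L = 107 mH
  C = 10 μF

Step 1 — Angular frequency: ω = 2π·f = 2π·88.1 = 553.5 rad/s.
Step 2 — Component impedances:
  R: Z = R = 2430 Ω
  L: Z = jωL = j·553.5·0.107 = 0 + j59.23 Ω
  C: Z = 1/(jωC) = -j/(ω·C) = 0 - j180.7 Ω
Step 3 — Series combination: Z_total = R + L + C = 2430 - j121.4 Ω = 2433∠-2.9° Ω.
Step 4 — Power factor: PF = cos(φ) = Re(Z)/|Z| = 2430/2433 = 0.9988.
Step 5 — Type: Im(Z) = -121.4 ⇒ leading (phase φ = -2.9°).

PF = 0.9988 (leading, φ = -2.9°)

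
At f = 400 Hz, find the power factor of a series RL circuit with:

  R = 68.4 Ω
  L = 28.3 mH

Step 1 — Angular frequency: ω = 2π·f = 2π·400 = 2513 rad/s.
Step 2 — Component impedances:
  R: Z = R = 68.4 Ω
  L: Z = jωL = j·2513·0.0283 = 0 + j71.13 Ω
Step 3 — Series combination: Z_total = R + L = 68.4 + j71.13 Ω = 98.68∠46.1° Ω.
Step 4 — Power factor: PF = cos(φ) = Re(Z)/|Z| = 68.4/98.678 = 0.6932.
Step 5 — Type: Im(Z) = 71.13 ⇒ lagging (phase φ = 46.1°).

PF = 0.6932 (lagging, φ = 46.1°)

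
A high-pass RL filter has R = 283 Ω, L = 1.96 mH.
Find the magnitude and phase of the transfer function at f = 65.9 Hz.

Step 1 — Angular frequency: ω = 2π·65.9 = 414.1 rad/s.
Step 2 — Transfer function: H(jω) = jωL/(R + jωL).
Step 3 — Numerator jωL = j·0.8116; denominator R + jωL = 283 + j0.8116.
Step 4 — H = 8.224e-06 + j0.002868.
Step 5 — Magnitude: |H| = 0.002868 (-50.8 dB); phase: φ = 89.8°.

|H| = 0.002868 (-50.8 dB), φ = 89.8°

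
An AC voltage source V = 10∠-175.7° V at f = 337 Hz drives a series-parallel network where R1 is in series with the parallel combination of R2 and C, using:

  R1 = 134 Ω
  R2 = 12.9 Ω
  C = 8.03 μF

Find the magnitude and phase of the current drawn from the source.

Step 1 — Angular frequency: ω = 2π·f = 2π·337 = 2117 rad/s.
Step 2 — Component impedances:
  R1: Z = R = 134 Ω
  R2: Z = R = 12.9 Ω
  C: Z = 1/(jωC) = -j/(ω·C) = 0 - j58.81 Ω
Step 3 — Parallel branch: R2 || C = 1/(1/R2 + 1/C) = 12.31 - j2.7 Ω.
Step 4 — Series with R1: Z_total = R1 + (R2 || C) = 146.3 - j2.7 Ω = 146.3∠-1.1° Ω.
Step 5 — Source phasor: V = 10∠-175.7° V = -9.972 - j0.7498 V.
Step 6 — Ohm's law: I = V / Z_total = (-9.972 - j0.7498) / (146.3 - j2.7) = -0.06804 - j0.00638 A.
Step 7 — Convert to polar: |I| = 0.06834 A, ∠I = -174.6°.

I = 0.06834∠-174.6° A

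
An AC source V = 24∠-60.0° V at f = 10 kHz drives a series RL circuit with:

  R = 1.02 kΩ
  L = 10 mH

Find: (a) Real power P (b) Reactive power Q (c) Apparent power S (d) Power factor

Step 1 — Angular frequency: ω = 2π·f = 2π·1e+04 = 6.283e+04 rad/s.
Step 2 — Component impedances:
  R: Z = R = 1020 Ω
  L: Z = jωL = j·6.283e+04·0.01 = 0 + j628.3 Ω
Step 3 — Series combination: Z_total = R + L = 1020 + j628.3 Ω = 1198∠31.6° Ω.
Step 4 — Source phasor: V = 24∠-60.0° V = 12 - j20.78 V.
Step 5 — Current: I = V / Z = -0.0005709 - j0.02003 A = 0.02003∠-91.6° A.
Step 6 — Complex power: S = V·I* = 0.4094 + j0.2522 VA.
Step 7 — Real power: P = Re(S) = 0.4094 W.
Step 8 — Reactive power: Q = Im(S) = 0.2522 VAR.
Step 9 — Apparent power: |S| = 0.4808 VA.
Step 10 — Power factor: PF = P/|S| = 0.8514 (lagging).

(a) P = 0.4094 W  (b) Q = 0.2522 VAR  (c) S = 0.4808 VA  (d) PF = 0.8514 (lagging)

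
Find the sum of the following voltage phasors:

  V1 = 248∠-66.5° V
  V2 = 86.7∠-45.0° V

Step 1 — Convert each phasor to rectangular form:
  V1 = 248·(cos(-66.5°) + j·sin(-66.5°)) = 98.89 - j227.4 V
  V2 = 86.7·(cos(-45.0°) + j·sin(-45.0°)) = 61.31 - j61.31 V
Step 2 — Sum components: V_total = 160.2 - j288.7 V.
Step 3 — Convert to polar: |V_total| = 330.2 V, ∠V_total = -61.0°.

V_total = 330.2∠-61.0° V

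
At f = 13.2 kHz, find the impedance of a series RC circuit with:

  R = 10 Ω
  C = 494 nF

Step 1 — Angular frequency: ω = 2π·f = 2π·1.32e+04 = 8.294e+04 rad/s.
Step 2 — Component impedances:
  R: Z = R = 10 Ω
  C: Z = 1/(jωC) = -j/(ω·C) = 0 - j24.41 Ω
Step 3 — Series combination: Z_total = R + C = 10 - j24.41 Ω = 26.38∠-67.7° Ω.

Z = 10 - j24.41 Ω = 26.38∠-67.7° Ω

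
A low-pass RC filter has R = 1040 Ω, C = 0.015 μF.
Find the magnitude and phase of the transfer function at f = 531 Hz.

Step 1 — Angular frequency: ω = 2π·531 = 3336 rad/s.
Step 2 — Transfer function: H(jω) = 1/(1 + jωRC).
Step 3 — Denominator: 1 + jωRC = 1 + j·3336·1040·1.5e-08 = 1 + j0.05205.
Step 4 — H = 0.9973 - j0.05191.
Step 5 — Magnitude: |H| = 0.9986 (-0.0 dB); phase: φ = -3.0°.

|H| = 0.9986 (-0.0 dB), φ = -3.0°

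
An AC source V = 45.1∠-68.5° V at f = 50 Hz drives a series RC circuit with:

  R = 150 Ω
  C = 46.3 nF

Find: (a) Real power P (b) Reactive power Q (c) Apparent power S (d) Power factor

Step 1 — Angular frequency: ω = 2π·f = 2π·50 = 314.2 rad/s.
Step 2 — Component impedances:
  R: Z = R = 150 Ω
  C: Z = 1/(jωC) = -j/(ω·C) = 0 - j6.875e+04 Ω
Step 3 — Series combination: Z_total = R + C = 150 - j6.875e+04 Ω = 6.875e+04∠-89.9° Ω.
Step 4 — Source phasor: V = 45.1∠-68.5° V = 16.53 - j41.96 V.
Step 5 — Current: I = V / Z = 0.0006109 + j0.0002391 A = 0.000656∠21.4° A.
Step 6 — Complex power: S = V·I* = 6.455e-05 - j0.02959 VA.
Step 7 — Real power: P = Re(S) = 6.455e-05 W.
Step 8 — Reactive power: Q = Im(S) = -0.02959 VAR.
Step 9 — Apparent power: |S| = 0.02959 VA.
Step 10 — Power factor: PF = P/|S| = 0.002182 (leading).

(a) P = 6.455e-05 W  (b) Q = -0.02959 VAR  (c) S = 0.02959 VA  (d) PF = 0.002182 (leading)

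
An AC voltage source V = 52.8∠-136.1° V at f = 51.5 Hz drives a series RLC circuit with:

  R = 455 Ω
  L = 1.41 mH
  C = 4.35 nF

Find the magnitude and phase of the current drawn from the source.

Step 1 — Angular frequency: ω = 2π·f = 2π·51.5 = 323.6 rad/s.
Step 2 — Component impedances:
  R: Z = R = 455 Ω
  L: Z = jωL = j·323.6·0.00141 = 0 + j0.4563 Ω
  C: Z = 1/(jωC) = -j/(ω·C) = 0 - j7.104e+05 Ω
Step 3 — Series combination: Z_total = R + L + C = 455 - j7.104e+05 Ω = 7.104e+05∠-90.0° Ω.
Step 4 — Source phasor: V = 52.8∠-136.1° V = -38.05 - j36.61 V.
Step 5 — Ohm's law: I = V / Z_total = (-38.05 - j36.61) / (455 - j7.104e+05) = 5.15e-05 - j5.358e-05 A.
Step 6 — Convert to polar: |I| = 7.432e-05 A, ∠I = -46.1°.

I = 7.432e-05∠-46.1° A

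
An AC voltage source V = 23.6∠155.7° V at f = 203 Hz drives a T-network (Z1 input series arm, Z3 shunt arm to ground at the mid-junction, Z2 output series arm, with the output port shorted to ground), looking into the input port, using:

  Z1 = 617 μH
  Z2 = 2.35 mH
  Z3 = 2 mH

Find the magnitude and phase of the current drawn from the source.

Step 1 — Angular frequency: ω = 2π·f = 2π·203 = 1275 rad/s.
Step 2 — Component impedances:
  Z1: Z = jωL = j·1275·0.000617 = 0 + j0.787 Ω
  Z2: Z = jωL = j·1275·0.00235 = 0 + j2.997 Ω
  Z3: Z = jωL = j·1275·0.002 = 0 + j2.551 Ω
Step 3 — With the output port shorted to ground, the output series arm Z2 runs from the junction to ground; the shunt arm Z3 also runs from the junction to ground. They appear in parallel: Z3 || Z2 = 0 + j1.378 Ω.
Step 4 — Series with input arm Z1: Z_in = Z1 + (Z3 || Z2) = 0 + j2.165 Ω = 2.165∠90.0° Ω.
Step 5 — Source phasor: V = 23.6∠155.7° V = -21.51 + j9.712 V.
Step 6 — Ohm's law: I = V / Z_total = (-21.51 + j9.712) / (0 + j2.165) = 4.486 + j9.935 A.
Step 7 — Convert to polar: |I| = 10.9 A, ∠I = 65.7°.

I = 10.9∠65.7° A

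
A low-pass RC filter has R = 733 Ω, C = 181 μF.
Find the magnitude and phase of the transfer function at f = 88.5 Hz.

Step 1 — Angular frequency: ω = 2π·88.5 = 556.1 rad/s.
Step 2 — Transfer function: H(jω) = 1/(1 + jωRC).
Step 3 — Denominator: 1 + jωRC = 1 + j·556.1·733·0.000181 = 1 + j73.77.
Step 4 — H = 0.0001837 - j0.01355.
Step 5 — Magnitude: |H| = 0.01355 (-37.4 dB); phase: φ = -89.2°.

|H| = 0.01355 (-37.4 dB), φ = -89.2°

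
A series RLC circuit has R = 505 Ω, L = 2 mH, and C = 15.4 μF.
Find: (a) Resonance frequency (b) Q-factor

Step 1 — Resonance condition Im(Z)=0 gives ω₀ = 1/√(LC).
Step 2 — ω₀ = 1/√(0.002·1.54e-05) = 5698 rad/s.
Step 3 — f₀ = ω₀/(2π) = 906.9 Hz.
Step 4 — Series Q: Q = ω₀L/R = 5698·0.002/505 = 0.02257.

(a) f₀ = 906.9 Hz  (b) Q = 0.02257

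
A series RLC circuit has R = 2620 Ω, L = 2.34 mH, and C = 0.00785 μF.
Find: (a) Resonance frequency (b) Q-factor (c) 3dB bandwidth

Step 1 — Resonance: ω₀ = 1/√(LC) = 1/√(0.00234·7.85e-09) = 2.333e+05 rad/s.
Step 2 — f₀ = ω₀/(2π) = 3.713e+04 Hz.
Step 3 — Series Q: Q = ω₀L/R = 2.333e+05·0.00234/2620 = 0.2084.
Step 4 — Bandwidth: Δω = ω₀/Q = 1.12e+06 rad/s; BW = Δω/(2π) = 1.782e+05 Hz.

(a) f₀ = 3.713e+04 Hz  (b) Q = 0.2084  (c) BW = 1.782e+05 Hz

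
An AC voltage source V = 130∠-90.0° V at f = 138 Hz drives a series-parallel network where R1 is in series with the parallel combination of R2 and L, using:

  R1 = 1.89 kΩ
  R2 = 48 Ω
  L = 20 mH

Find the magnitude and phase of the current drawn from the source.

Step 1 — Angular frequency: ω = 2π·f = 2π·138 = 867.1 rad/s.
Step 2 — Component impedances:
  R1: Z = R = 1890 Ω
  R2: Z = R = 48 Ω
  L: Z = jωL = j·867.1·0.02 = 0 + j17.34 Ω
Step 3 — Parallel branch: R2 || L = 1/(1/R2 + 1/L) = 5.542 + j15.34 Ω.
Step 4 — Series with R1: Z_total = R1 + (R2 || L) = 1896 + j15.34 Ω = 1896∠0.5° Ω.
Step 5 — Source phasor: V = 130∠-90.0° V = 0 - j130 V.
Step 6 — Ohm's law: I = V / Z_total = (0 - j130) / (1896 + j15.34) = -0.000555 - j0.06858 A.
Step 7 — Convert to polar: |I| = 0.06858 A, ∠I = -90.5°.

I = 0.06858∠-90.5° A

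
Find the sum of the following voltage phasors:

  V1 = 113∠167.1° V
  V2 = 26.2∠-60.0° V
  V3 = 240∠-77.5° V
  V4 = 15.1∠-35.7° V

Step 1 — Convert each phasor to rectangular form:
  V1 = 113·(cos(167.1°) + j·sin(167.1°)) = -110.1 + j25.23 V
  V2 = 26.2·(cos(-60.0°) + j·sin(-60.0°)) = 13.1 - j22.69 V
  V3 = 240·(cos(-77.5°) + j·sin(-77.5°)) = 51.95 - j234.3 V
  V4 = 15.1·(cos(-35.7°) + j·sin(-35.7°)) = 12.26 - j8.811 V
Step 2 — Sum components: V_total = -32.84 - j240.6 V.
Step 3 — Convert to polar: |V_total| = 242.8 V, ∠V_total = -97.8°.

V_total = 242.8∠-97.8° V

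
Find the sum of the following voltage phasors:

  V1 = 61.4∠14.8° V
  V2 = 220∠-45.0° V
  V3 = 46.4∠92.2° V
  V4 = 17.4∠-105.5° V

Step 1 — Convert each phasor to rectangular form:
  V1 = 61.4·(cos(14.8°) + j·sin(14.8°)) = 59.36 + j15.68 V
  V2 = 220·(cos(-45.0°) + j·sin(-45.0°)) = 155.6 - j155.6 V
  V3 = 46.4·(cos(92.2°) + j·sin(92.2°)) = -1.781 + j46.37 V
  V4 = 17.4·(cos(-105.5°) + j·sin(-105.5°)) = -4.65 - j16.77 V
Step 2 — Sum components: V_total = 208.5 - j110.3 V.
Step 3 — Convert to polar: |V_total| = 235.9 V, ∠V_total = -27.9°.

V_total = 235.9∠-27.9° V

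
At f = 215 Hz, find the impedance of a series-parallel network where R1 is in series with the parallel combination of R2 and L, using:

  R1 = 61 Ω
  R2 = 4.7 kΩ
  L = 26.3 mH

Step 1 — Angular frequency: ω = 2π·f = 2π·215 = 1351 rad/s.
Step 2 — Component impedances:
  R1: Z = R = 61 Ω
  R2: Z = R = 4700 Ω
  L: Z = jωL = j·1351·0.0263 = 0 + j35.53 Ω
Step 3 — Parallel branch: R2 || L = 1/(1/R2 + 1/L) = 0.2686 + j35.53 Ω.
Step 4 — Series with R1: Z_total = R1 + (R2 || L) = 61.27 + j35.53 Ω = 70.82∠30.1° Ω.

Z = 61.27 + j35.53 Ω = 70.82∠30.1° Ω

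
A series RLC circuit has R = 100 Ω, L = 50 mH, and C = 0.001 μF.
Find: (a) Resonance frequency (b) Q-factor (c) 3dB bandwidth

Step 1 — Resonance: ω₀ = 1/√(LC) = 1/√(0.05·1e-09) = 1.414e+05 rad/s.
Step 2 — f₀ = ω₀/(2π) = 2.251e+04 Hz.
Step 3 — Series Q: Q = ω₀L/R = 1.414e+05·0.05/100 = 70.71.
Step 4 — Bandwidth: Δω = ω₀/Q = 2000 rad/s; BW = Δω/(2π) = 318.3 Hz.

(a) f₀ = 2.251e+04 Hz  (b) Q = 70.71  (c) BW = 318.3 Hz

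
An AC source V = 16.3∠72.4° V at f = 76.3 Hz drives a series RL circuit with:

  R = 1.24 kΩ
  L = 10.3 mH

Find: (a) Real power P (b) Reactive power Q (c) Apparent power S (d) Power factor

Step 1 — Angular frequency: ω = 2π·f = 2π·76.3 = 479.4 rad/s.
Step 2 — Component impedances:
  R: Z = R = 1240 Ω
  L: Z = jωL = j·479.4·0.0103 = 0 + j4.938 Ω
Step 3 — Series combination: Z_total = R + L = 1240 + j4.938 Ω = 1240∠0.2° Ω.
Step 4 — Source phasor: V = 16.3∠72.4° V = 4.929 + j15.54 V.
Step 5 — Current: I = V / Z = 0.004025 + j0.01251 A = 0.01315∠72.2° A.
Step 6 — Complex power: S = V·I* = 0.2143 + j0.0008532 VA.
Step 7 — Real power: P = Re(S) = 0.2143 W.
Step 8 — Reactive power: Q = Im(S) = 0.0008532 VAR.
Step 9 — Apparent power: |S| = 0.2143 VA.
Step 10 — Power factor: PF = P/|S| = 1 (lagging).

(a) P = 0.2143 W  (b) Q = 0.0008532 VAR  (c) S = 0.2143 VA  (d) PF = 1 (lagging)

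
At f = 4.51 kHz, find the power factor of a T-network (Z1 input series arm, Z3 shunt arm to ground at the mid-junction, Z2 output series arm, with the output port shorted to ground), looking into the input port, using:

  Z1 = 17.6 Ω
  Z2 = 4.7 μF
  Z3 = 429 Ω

Step 1 — Angular frequency: ω = 2π·f = 2π·4510 = 2.834e+04 rad/s.
Step 2 — Component impedances:
  Z1: Z = R = 17.6 Ω
  Z2: Z = 1/(jωC) = -j/(ω·C) = 0 - j7.508 Ω
  Z3: Z = R = 429 Ω
Step 3 — With the output port shorted to ground, the output series arm Z2 runs from the junction to ground; the shunt arm Z3 also runs from the junction to ground. They appear in parallel: Z3 || Z2 = 0.1314 - j7.506 Ω.
Step 4 — Series with input arm Z1: Z_in = Z1 + (Z3 || Z2) = 17.73 - j7.506 Ω = 19.25∠-22.9° Ω.
Step 5 — Power factor: PF = cos(φ) = Re(Z)/|Z| = 17.731/19.255 = 0.9209.
Step 6 — Type: Im(Z) = -7.506 ⇒ leading (phase φ = -22.9°).

PF = 0.9209 (leading, φ = -22.9°)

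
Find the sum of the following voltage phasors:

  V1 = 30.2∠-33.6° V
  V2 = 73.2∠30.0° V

Step 1 — Convert each phasor to rectangular form:
  V1 = 30.2·(cos(-33.6°) + j·sin(-33.6°)) = 25.15 - j16.71 V
  V2 = 73.2·(cos(30.0°) + j·sin(30.0°)) = 63.39 + j36.6 V
Step 2 — Sum components: V_total = 88.55 + j19.89 V.
Step 3 — Convert to polar: |V_total| = 90.75 V, ∠V_total = 12.7°.

V_total = 90.75∠12.7° V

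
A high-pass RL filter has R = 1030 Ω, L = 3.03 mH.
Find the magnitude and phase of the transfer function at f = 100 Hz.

Step 1 — Angular frequency: ω = 2π·100 = 628.3 rad/s.
Step 2 — Transfer function: H(jω) = jωL/(R + jωL).
Step 3 — Numerator jωL = j·1.904; denominator R + jωL = 1030 + j1.904.
Step 4 — H = 3.416e-06 + j0.001848.
Step 5 — Magnitude: |H| = 0.001848 (-54.7 dB); phase: φ = 89.9°.

|H| = 0.001848 (-54.7 dB), φ = 89.9°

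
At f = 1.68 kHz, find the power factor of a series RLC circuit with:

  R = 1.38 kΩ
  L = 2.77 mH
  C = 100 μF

Step 1 — Angular frequency: ω = 2π·f = 2π·1680 = 1.056e+04 rad/s.
Step 2 — Component impedances:
  R: Z = R = 1380 Ω
  L: Z = jωL = j·1.056e+04·0.00277 = 0 + j29.24 Ω
  C: Z = 1/(jωC) = -j/(ω·C) = 0 - j0.9474 Ω
Step 3 — Series combination: Z_total = R + L + C = 1380 + j28.29 Ω = 1380∠1.2° Ω.
Step 4 — Power factor: PF = cos(φ) = Re(Z)/|Z| = 1380/1380.3 = 0.9998.
Step 5 — Type: Im(Z) = 28.29 ⇒ lagging (phase φ = 1.2°).

PF = 0.9998 (lagging, φ = 1.2°)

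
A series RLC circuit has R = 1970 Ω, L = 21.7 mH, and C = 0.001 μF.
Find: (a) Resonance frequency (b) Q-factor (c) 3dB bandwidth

Step 1 — Resonance: ω₀ = 1/√(LC) = 1/√(0.0217·1e-09) = 2.147e+05 rad/s.
Step 2 — f₀ = ω₀/(2π) = 3.417e+04 Hz.
Step 3 — Series Q: Q = ω₀L/R = 2.147e+05·0.0217/1970 = 2.365.
Step 4 — Bandwidth: Δω = ω₀/Q = 9.078e+04 rad/s; BW = Δω/(2π) = 1.445e+04 Hz.

(a) f₀ = 3.417e+04 Hz  (b) Q = 2.365  (c) BW = 1.445e+04 Hz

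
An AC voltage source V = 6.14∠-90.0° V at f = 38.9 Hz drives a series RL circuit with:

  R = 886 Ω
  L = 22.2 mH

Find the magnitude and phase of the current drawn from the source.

Step 1 — Angular frequency: ω = 2π·f = 2π·38.9 = 244.4 rad/s.
Step 2 — Component impedances:
  R: Z = R = 886 Ω
  L: Z = jωL = j·244.4·0.0222 = 0 + j5.426 Ω
Step 3 — Series combination: Z_total = R + L = 886 + j5.426 Ω = 886∠0.4° Ω.
Step 4 — Source phasor: V = 6.14∠-90.0° V = 0 - j6.14 V.
Step 5 — Ohm's law: I = V / Z_total = (0 - j6.14) / (886 + j5.426) = -4.244e-05 - j0.00693 A.
Step 6 — Convert to polar: |I| = 0.00693 A, ∠I = -90.4°.

I = 0.00693∠-90.4° A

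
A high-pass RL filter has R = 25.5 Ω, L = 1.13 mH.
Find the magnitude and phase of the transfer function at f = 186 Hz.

Step 1 — Angular frequency: ω = 2π·186 = 1169 rad/s.
Step 2 — Transfer function: H(jω) = jωL/(R + jωL).
Step 3 — Numerator jωL = j·1.321; denominator R + jωL = 25.5 + j1.321.
Step 4 — H = 0.002675 + j0.05165.
Step 5 — Magnitude: |H| = 0.05172 (-25.7 dB); phase: φ = 87.0°.

|H| = 0.05172 (-25.7 dB), φ = 87.0°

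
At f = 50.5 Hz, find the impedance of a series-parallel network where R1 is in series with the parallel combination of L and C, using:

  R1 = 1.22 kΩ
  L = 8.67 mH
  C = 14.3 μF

Step 1 — Angular frequency: ω = 2π·f = 2π·50.5 = 317.3 rad/s.
Step 2 — Component impedances:
  R1: Z = R = 1220 Ω
  L: Z = jωL = j·317.3·0.00867 = 0 + j2.751 Ω
  C: Z = 1/(jωC) = -j/(ω·C) = 0 - j220.4 Ω
Step 3 — Parallel branch: L || C = 1/(1/L + 1/C) = 0 + j2.786 Ω.
Step 4 — Series with R1: Z_total = R1 + (L || C) = 1220 + j2.786 Ω = 1220∠0.1° Ω.

Z = 1220 + j2.786 Ω = 1220∠0.1° Ω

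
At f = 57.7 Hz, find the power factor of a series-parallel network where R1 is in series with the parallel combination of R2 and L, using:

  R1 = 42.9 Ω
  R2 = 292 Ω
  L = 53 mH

Step 1 — Angular frequency: ω = 2π·f = 2π·57.7 = 362.5 rad/s.
Step 2 — Component impedances:
  R1: Z = R = 42.9 Ω
  R2: Z = R = 292 Ω
  L: Z = jωL = j·362.5·0.053 = 0 + j19.21 Ω
Step 3 — Parallel branch: R2 || L = 1/(1/R2 + 1/L) = 1.259 + j19.13 Ω.
Step 4 — Series with R1: Z_total = R1 + (R2 || L) = 44.16 + j19.13 Ω = 48.13∠23.4° Ω.
Step 5 — Power factor: PF = cos(φ) = Re(Z)/|Z| = 44.159/48.125 = 0.9176.
Step 6 — Type: Im(Z) = 19.13 ⇒ lagging (phase φ = 23.4°).

PF = 0.9176 (lagging, φ = 23.4°)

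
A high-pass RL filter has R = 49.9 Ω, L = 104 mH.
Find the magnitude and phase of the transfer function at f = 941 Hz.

Step 1 — Angular frequency: ω = 2π·941 = 5912 rad/s.
Step 2 — Transfer function: H(jω) = jωL/(R + jωL).
Step 3 — Numerator jωL = j·614.9; denominator R + jωL = 49.9 + j614.9.
Step 4 — H = 0.9935 + j0.08062.
Step 5 — Magnitude: |H| = 0.9967 (-0.0 dB); phase: φ = 4.6°.

|H| = 0.9967 (-0.0 dB), φ = 4.6°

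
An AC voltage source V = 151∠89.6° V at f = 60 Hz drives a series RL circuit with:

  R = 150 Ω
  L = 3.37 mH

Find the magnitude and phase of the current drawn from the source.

Step 1 — Angular frequency: ω = 2π·f = 2π·60 = 377 rad/s.
Step 2 — Component impedances:
  R: Z = R = 150 Ω
  L: Z = jωL = j·377·0.00337 = 0 + j1.27 Ω
Step 3 — Series combination: Z_total = R + L = 150 + j1.27 Ω = 150∠0.5° Ω.
Step 4 — Source phasor: V = 151∠89.6° V = 1.054 + j151 V.
Step 5 — Ohm's law: I = V / Z_total = (1.054 + j151) / (150 + j1.27) = 0.01555 + j1.007 A.
Step 6 — Convert to polar: |I| = 1.007 A, ∠I = 89.1°.

I = 1.007∠89.1° A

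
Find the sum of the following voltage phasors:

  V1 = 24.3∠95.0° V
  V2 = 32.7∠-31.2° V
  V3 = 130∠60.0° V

Step 1 — Convert each phasor to rectangular form:
  V1 = 24.3·(cos(95.0°) + j·sin(95.0°)) = -2.118 + j24.21 V
  V2 = 32.7·(cos(-31.2°) + j·sin(-31.2°)) = 27.97 - j16.94 V
  V3 = 130·(cos(60.0°) + j·sin(60.0°)) = 65 + j112.6 V
Step 2 — Sum components: V_total = 90.85 + j119.9 V.
Step 3 — Convert to polar: |V_total| = 150.4 V, ∠V_total = 52.8°.

V_total = 150.4∠52.8° V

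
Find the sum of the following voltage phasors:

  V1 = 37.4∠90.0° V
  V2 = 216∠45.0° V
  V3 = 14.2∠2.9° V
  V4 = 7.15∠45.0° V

Step 1 — Convert each phasor to rectangular form:
  V1 = 37.4·(cos(90.0°) + j·sin(90.0°)) = 0 + j37.4 V
  V2 = 216·(cos(45.0°) + j·sin(45.0°)) = 152.7 + j152.7 V
  V3 = 14.2·(cos(2.9°) + j·sin(2.9°)) = 14.18 + j0.7184 V
  V4 = 7.15·(cos(45.0°) + j·sin(45.0°)) = 5.056 + j5.056 V
Step 2 — Sum components: V_total = 172 + j195.9 V.
Step 3 — Convert to polar: |V_total| = 260.7 V, ∠V_total = 48.7°.

V_total = 260.7∠48.7° V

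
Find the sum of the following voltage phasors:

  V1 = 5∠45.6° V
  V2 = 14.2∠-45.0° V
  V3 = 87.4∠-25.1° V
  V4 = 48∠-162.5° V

Step 1 — Convert each phasor to rectangular form:
  V1 = 5·(cos(45.6°) + j·sin(45.6°)) = 3.498 + j3.572 V
  V2 = 14.2·(cos(-45.0°) + j·sin(-45.0°)) = 10.04 - j10.04 V
  V3 = 87.4·(cos(-25.1°) + j·sin(-25.1°)) = 79.15 - j37.08 V
  V4 = 48·(cos(-162.5°) + j·sin(-162.5°)) = -45.78 - j14.43 V
Step 2 — Sum components: V_total = 46.91 - j57.98 V.
Step 3 — Convert to polar: |V_total| = 74.58 V, ∠V_total = -51.0°.

V_total = 74.58∠-51.0° V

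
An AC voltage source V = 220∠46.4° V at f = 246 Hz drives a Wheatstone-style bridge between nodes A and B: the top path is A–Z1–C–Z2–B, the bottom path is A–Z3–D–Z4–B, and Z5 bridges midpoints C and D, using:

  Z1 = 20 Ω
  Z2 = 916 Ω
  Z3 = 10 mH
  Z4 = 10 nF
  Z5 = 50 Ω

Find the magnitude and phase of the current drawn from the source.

Step 1 — Angular frequency: ω = 2π·f = 2π·246 = 1546 rad/s.
Step 2 — Component impedances:
  Z1: Z = R = 20 Ω
  Z2: Z = R = 916 Ω
  Z3: Z = jωL = j·1546·0.01 = 0 + j15.46 Ω
  Z4: Z = 1/(jωC) = -j/(ω·C) = 0 - j6.47e+04 Ω
  Z5: Z = R = 50 Ω
Step 3 — Bridge requires nodal analysis (the Z5 bridge couples midpoints C and D, so the two paths cannot be reduced to a simple series/parallel combination). Setting node B to ground and injecting 1 A at node A, the 3-node admittance system at A, C, D solves to V_A = Z_AB = 930.3 - j12.15 Ω = 930.4∠-0.7° Ω.
Step 4 — Source phasor: V = 220∠46.4° V = 151.7 + j159.3 V.
Step 5 — Ohm's law: I = V / Z_total = (151.7 + j159.3) / (930.3 - j12.15) = 0.1608 + j0.1734 A.
Step 6 — Convert to polar: |I| = 0.2365 A, ∠I = 47.1°.

I = 0.2365∠47.1° A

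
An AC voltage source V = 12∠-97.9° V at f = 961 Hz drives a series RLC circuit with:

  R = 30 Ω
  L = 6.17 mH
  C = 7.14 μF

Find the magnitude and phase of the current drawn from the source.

Step 1 — Angular frequency: ω = 2π·f = 2π·961 = 6038 rad/s.
Step 2 — Component impedances:
  R: Z = R = 30 Ω
  L: Z = jωL = j·6038·0.00617 = 0 + j37.26 Ω
  C: Z = 1/(jωC) = -j/(ω·C) = 0 - j23.2 Ω
Step 3 — Series combination: Z_total = R + L + C = 30 + j14.06 Ω = 33.13∠25.1° Ω.
Step 4 — Source phasor: V = 12∠-97.9° V = -1.649 - j11.89 V.
Step 5 — Ohm's law: I = V / Z_total = (-1.649 - j11.89) / (30 + j14.06) = -0.1973 - j0.3037 A.
Step 6 — Convert to polar: |I| = 0.3622 A, ∠I = -123.0°.

I = 0.3622∠-123.0° A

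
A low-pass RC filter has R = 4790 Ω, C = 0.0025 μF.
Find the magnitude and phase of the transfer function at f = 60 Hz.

Step 1 — Angular frequency: ω = 2π·60 = 377 rad/s.
Step 2 — Transfer function: H(jω) = 1/(1 + jωRC).
Step 3 — Denominator: 1 + jωRC = 1 + j·377·4790·2.5e-09 = 1 + j0.004514.
Step 4 — H = 1 - j0.004514.
Step 5 — Magnitude: |H| = 1 (-0.0 dB); phase: φ = -0.3°.

|H| = 1 (-0.0 dB), φ = -0.3°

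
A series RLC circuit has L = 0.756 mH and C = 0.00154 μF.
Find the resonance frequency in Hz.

Step 1 — Resonance condition Im(Z)=0 gives ω₀ = 1/√(LC).
Step 2 — ω₀ = 1/√(0.000756·1.54e-09) = 9.268e+05 rad/s.
Step 3 — f₀ = ω₀/(2π) = 1.475e+05 Hz.

f₀ = 1.475e+05 Hz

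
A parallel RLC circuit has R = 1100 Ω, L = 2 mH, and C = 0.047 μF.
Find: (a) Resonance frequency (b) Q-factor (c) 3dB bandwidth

Step 1 — Resonance: ω₀ = 1/√(LC) = 1/√(0.002·4.7e-08) = 1.031e+05 rad/s.
Step 2 — f₀ = ω₀/(2π) = 1.642e+04 Hz.
Step 3 — Parallel Q: Q = R/(ω₀L) = 1100/(1.031e+05·0.002) = 5.332.
Step 4 — Bandwidth: Δω = ω₀/Q = 1.934e+04 rad/s; BW = Δω/(2π) = 3078 Hz.

(a) f₀ = 1.642e+04 Hz  (b) Q = 5.332  (c) BW = 3078 Hz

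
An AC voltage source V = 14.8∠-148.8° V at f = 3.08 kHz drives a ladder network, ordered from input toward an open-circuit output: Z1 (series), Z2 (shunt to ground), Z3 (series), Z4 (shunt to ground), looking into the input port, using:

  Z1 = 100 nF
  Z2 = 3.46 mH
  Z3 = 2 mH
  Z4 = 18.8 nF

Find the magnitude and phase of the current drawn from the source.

Step 1 — Angular frequency: ω = 2π·f = 2π·3080 = 1.935e+04 rad/s.
Step 2 — Component impedances:
  Z1: Z = 1/(jωC) = -j/(ω·C) = 0 - j516.7 Ω
  Z2: Z = jωL = j·1.935e+04·0.00346 = 0 + j66.96 Ω
  Z3: Z = jωL = j·1.935e+04·0.002 = 0 + j38.7 Ω
  Z4: Z = 1/(jωC) = -j/(ω·C) = 0 - j2749 Ω
Step 3 — Ladder network (open output): work backward from the far end, alternating series and parallel combinations. Z_in = 0 - j448.1 Ω = 448.1∠-90.0° Ω.
Step 4 — Source phasor: V = 14.8∠-148.8° V = -12.66 - j7.667 V.
Step 5 — Ohm's law: I = V / Z_total = (-12.66 - j7.667) / (0 - j448.1) = 0.01711 - j0.02825 A.
Step 6 — Convert to polar: |I| = 0.03303 A, ∠I = -58.8°.

I = 0.03303∠-58.8° A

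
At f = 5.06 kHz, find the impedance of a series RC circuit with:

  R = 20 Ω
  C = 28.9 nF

Step 1 — Angular frequency: ω = 2π·f = 2π·5060 = 3.179e+04 rad/s.
Step 2 — Component impedances:
  R: Z = R = 20 Ω
  C: Z = 1/(jωC) = -j/(ω·C) = 0 - j1088 Ω
Step 3 — Series combination: Z_total = R + C = 20 - j1088 Ω = 1089∠-88.9° Ω.

Z = 20 - j1088 Ω = 1089∠-88.9° Ω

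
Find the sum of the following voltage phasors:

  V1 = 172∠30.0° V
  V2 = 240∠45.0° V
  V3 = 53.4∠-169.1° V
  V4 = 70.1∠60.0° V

Step 1 — Convert each phasor to rectangular form:
  V1 = 172·(cos(30.0°) + j·sin(30.0°)) = 149 + j86 V
  V2 = 240·(cos(45.0°) + j·sin(45.0°)) = 169.7 + j169.7 V
  V3 = 53.4·(cos(-169.1°) + j·sin(-169.1°)) = -52.44 - j10.1 V
  V4 = 70.1·(cos(60.0°) + j·sin(60.0°)) = 35.05 + j60.71 V
Step 2 — Sum components: V_total = 301.3 + j306.3 V.
Step 3 — Convert to polar: |V_total| = 429.6 V, ∠V_total = 45.5°.

V_total = 429.6∠45.5° V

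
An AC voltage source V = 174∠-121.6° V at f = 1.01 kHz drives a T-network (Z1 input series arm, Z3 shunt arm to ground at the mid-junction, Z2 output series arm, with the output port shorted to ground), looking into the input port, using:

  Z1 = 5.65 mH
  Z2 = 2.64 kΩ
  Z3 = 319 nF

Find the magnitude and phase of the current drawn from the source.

Step 1 — Angular frequency: ω = 2π·f = 2π·1010 = 6346 rad/s.
Step 2 — Component impedances:
  Z1: Z = jωL = j·6346·0.00565 = 0 + j35.85 Ω
  Z2: Z = R = 2640 Ω
  Z3: Z = 1/(jωC) = -j/(ω·C) = 0 - j494 Ω
Step 3 — With the output port shorted to ground, the output series arm Z2 runs from the junction to ground; the shunt arm Z3 also runs from the junction to ground. They appear in parallel: Z3 || Z2 = 89.3 - j477.3 Ω.
Step 4 — Series with input arm Z1: Z_in = Z1 + (Z3 || Z2) = 89.3 - j441.4 Ω = 450.4∠-78.6° Ω.
Step 5 — Source phasor: V = 174∠-121.6° V = -91.17 - j148.2 V.
Step 6 — Ohm's law: I = V / Z_total = (-91.17 - j148.2) / (89.3 - j441.4) = 0.2824 - j0.2637 A.
Step 7 — Convert to polar: |I| = 0.3864 A, ∠I = -43.0°.

I = 0.3864∠-43.0° A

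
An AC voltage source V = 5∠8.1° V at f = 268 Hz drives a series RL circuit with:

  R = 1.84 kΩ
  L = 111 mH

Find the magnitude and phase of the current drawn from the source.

Step 1 — Angular frequency: ω = 2π·f = 2π·268 = 1684 rad/s.
Step 2 — Component impedances:
  R: Z = R = 1840 Ω
  L: Z = jωL = j·1684·0.111 = 0 + j186.9 Ω
Step 3 — Series combination: Z_total = R + L = 1840 + j186.9 Ω = 1849∠5.8° Ω.
Step 4 — Source phasor: V = 5∠8.1° V = 4.95 + j0.7045 V.
Step 5 — Ohm's law: I = V / Z_total = (4.95 + j0.7045) / (1840 + j186.9) = 0.002701 + j0.0001085 A.
Step 6 — Convert to polar: |I| = 0.002703 A, ∠I = 2.3°.

I = 0.002703∠2.3° A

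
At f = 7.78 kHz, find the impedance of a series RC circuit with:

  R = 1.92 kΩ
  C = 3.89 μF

Step 1 — Angular frequency: ω = 2π·f = 2π·7780 = 4.888e+04 rad/s.
Step 2 — Component impedances:
  R: Z = R = 1920 Ω
  C: Z = 1/(jωC) = -j/(ω·C) = 0 - j5.259 Ω
Step 3 — Series combination: Z_total = R + C = 1920 - j5.259 Ω = 1920∠-0.2° Ω.

Z = 1920 - j5.259 Ω = 1920∠-0.2° Ω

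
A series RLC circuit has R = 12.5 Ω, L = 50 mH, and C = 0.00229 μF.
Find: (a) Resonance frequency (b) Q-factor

Step 1 — Resonance condition Im(Z)=0 gives ω₀ = 1/√(LC).
Step 2 — ω₀ = 1/√(0.05·2.29e-09) = 9.345e+04 rad/s.
Step 3 — f₀ = ω₀/(2π) = 1.487e+04 Hz.
Step 4 — Series Q: Q = ω₀L/R = 9.345e+04·0.05/12.5 = 373.8.

(a) f₀ = 1.487e+04 Hz  (b) Q = 373.8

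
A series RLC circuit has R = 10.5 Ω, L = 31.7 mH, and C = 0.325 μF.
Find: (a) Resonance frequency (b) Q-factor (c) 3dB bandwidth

Step 1 — Resonance: ω₀ = 1/√(LC) = 1/√(0.0317·3.25e-07) = 9852 rad/s.
Step 2 — f₀ = ω₀/(2π) = 1568 Hz.
Step 3 — Series Q: Q = ω₀L/R = 9852·0.0317/10.5 = 29.74.
Step 4 — Bandwidth: Δω = ω₀/Q = 331.2 rad/s; BW = Δω/(2π) = 52.72 Hz.

(a) f₀ = 1568 Hz  (b) Q = 29.74  (c) BW = 52.72 Hz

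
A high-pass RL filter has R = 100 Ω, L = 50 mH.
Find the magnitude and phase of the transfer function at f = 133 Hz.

Step 1 — Angular frequency: ω = 2π·133 = 835.7 rad/s.
Step 2 — Transfer function: H(jω) = jωL/(R + jωL).
Step 3 — Numerator jωL = j·41.78; denominator R + jωL = 100 + j41.78.
Step 4 — H = 0.1486 + j0.3557.
Step 5 — Magnitude: |H| = 0.3855 (-8.3 dB); phase: φ = 67.3°.

|H| = 0.3855 (-8.3 dB), φ = 67.3°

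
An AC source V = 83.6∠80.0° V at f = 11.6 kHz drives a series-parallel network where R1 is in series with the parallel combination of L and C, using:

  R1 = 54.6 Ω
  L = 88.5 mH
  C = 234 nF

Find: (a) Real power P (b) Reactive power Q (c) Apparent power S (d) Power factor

Step 1 — Angular frequency: ω = 2π·f = 2π·1.16e+04 = 7.288e+04 rad/s.
Step 2 — Component impedances:
  R1: Z = R = 54.6 Ω
  L: Z = jωL = j·7.288e+04·0.0885 = 0 + j6450 Ω
  C: Z = 1/(jωC) = -j/(ω·C) = 0 - j58.63 Ω
Step 3 — Parallel branch: L || C = 1/(1/L + 1/C) = 0 - j59.17 Ω.
Step 4 — Series with R1: Z_total = R1 + (L || C) = 54.6 - j59.17 Ω = 80.51∠-47.3° Ω.
Step 5 — Source phasor: V = 83.6∠80.0° V = 14.52 + j82.33 V.
Step 6 — Current: I = V / Z = -0.6292 + j0.826 A = 1.038∠127.3° A.
Step 7 — Complex power: S = V·I* = 58.87 - j63.8 VA.
Step 8 — Real power: P = Re(S) = 58.87 W.
Step 9 — Reactive power: Q = Im(S) = -63.8 VAR.
Step 10 — Apparent power: |S| = 86.8 VA.
Step 11 — Power factor: PF = P/|S| = 0.6781 (leading).

(a) P = 58.87 W  (b) Q = -63.8 VAR  (c) S = 86.8 VA  (d) PF = 0.6781 (leading)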